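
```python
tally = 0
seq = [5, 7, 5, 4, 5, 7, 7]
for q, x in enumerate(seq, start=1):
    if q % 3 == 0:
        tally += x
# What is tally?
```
Trace:
  tally=0
  tally=0, q=1, x=5
  tally=0, q=2, x=7
  tally=5, q=3, x=5
  tally=5, q=4, x=4
  tally=5, q=5, x=5
  tally=12, q=6, x=7
  tally=12, q=7, x=7

Final answer: 12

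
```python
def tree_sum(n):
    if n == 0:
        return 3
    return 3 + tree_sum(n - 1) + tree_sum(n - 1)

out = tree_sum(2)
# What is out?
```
Call trace (a repeated sub-call is expanded the first time; later identical calls just restate its return value):
tree_sum(n=2)
  tree_sum(n=1)
    tree_sum(n=0)
    -> return 3
    tree_sum(n=0)
    -> return 3
  -> return 9
  tree_sum(n=1) -> return 9  (same call as traced above)
-> return 21

Final answer: 21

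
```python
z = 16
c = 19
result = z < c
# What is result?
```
Trace:
  z=16
  z=16, c=19
  z=16, c=19, result=True

Final answer: True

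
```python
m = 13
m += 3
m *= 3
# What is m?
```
Trace:
  m=13
  m=16
  m=48

Final answer: 48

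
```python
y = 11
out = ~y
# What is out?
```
Trace:
  y=11
  y=11, out=-12

Final answer: -12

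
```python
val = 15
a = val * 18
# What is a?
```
Trace:
  val=15
  val=15, a=270

Final answer: 270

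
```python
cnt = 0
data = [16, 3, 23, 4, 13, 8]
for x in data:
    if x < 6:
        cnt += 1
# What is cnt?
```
Trace:
  cnt=0
  cnt=0, x=16
  cnt=1, x=3
  cnt=1, x=23
  cnt=2, x=4
  cnt=2, x=13
  cnt=2, x=8

Final answer: 2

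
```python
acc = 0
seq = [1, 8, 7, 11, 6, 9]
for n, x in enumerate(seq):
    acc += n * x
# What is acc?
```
Trace:
  acc=0
  acc=0, n=0, x=1
  acc=8, n=1, x=8
  acc=22, n=2, x=7
  acc=55, n=3, x=11
  acc=79, n=4, x=6
  acc=124, n=5, x=9

Final answer: 124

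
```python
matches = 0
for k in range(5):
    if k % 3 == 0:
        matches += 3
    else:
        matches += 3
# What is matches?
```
Trace:
  matches=0
  matches=3, k=0
  matches=6, k=1
  matches=9, k=2
  matches=12, k=3
  matches=15, k=4

Final answer: 15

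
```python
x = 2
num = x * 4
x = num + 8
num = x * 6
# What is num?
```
Trace:
  x=2
  x=2, num=8
  x=16, num=8
  x=16, num=96

Final answer: 96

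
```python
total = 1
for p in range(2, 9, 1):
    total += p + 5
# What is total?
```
Trace:
  total=1
  total=8, p=2
  total=16, p=3
  total=25, p=4
  total=35, p=5
  total=46, p=6
  total=58, p=7
  total=71, p=8

Final answer: 71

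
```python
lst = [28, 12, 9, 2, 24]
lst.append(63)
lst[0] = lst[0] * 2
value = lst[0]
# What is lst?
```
Trace:
  lst=[28, 12, 9, 2, 24]
  lst=[28, 12, 9, 2, 24, 63]
  lst=[56, 12, 9, 2, 24, 63]
  lst=[56, 12, 9, 2, 24, 63], value=56

Final answer: [56, 12, 9, 2, 24, 63]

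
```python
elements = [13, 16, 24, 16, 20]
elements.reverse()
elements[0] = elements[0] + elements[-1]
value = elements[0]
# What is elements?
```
Trace:
  elements=[13, 16, 24, 16, 20]
  elements=[20, 16, 24, 16, 13]
  elements=[33, 16, 24, 16, 13]
  elements=[33, 16, 24, 16, 13], value=33

Final answer: [33, 16, 24, 16, 13]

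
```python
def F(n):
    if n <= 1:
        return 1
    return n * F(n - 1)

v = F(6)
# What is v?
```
Call trace:
F(n=6)
  F(n=5)
    F(n=4)
      F(n=3)
        F(n=2)
          F(n=1)
          -> return 1
        -> return 2
      -> return 6
    -> return 24
  -> return 120
-> return 720

Final answer: 720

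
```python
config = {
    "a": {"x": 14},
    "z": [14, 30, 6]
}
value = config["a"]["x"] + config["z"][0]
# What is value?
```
Trace:
  config={'a': {'x': 14}, 'z': [14, 30, 6]}
  config={'a': {'x': 14}, 'z': [14, 30, 6]}, value=28

Final answer: 28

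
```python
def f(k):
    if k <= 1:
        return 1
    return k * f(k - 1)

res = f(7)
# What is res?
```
Call trace:
f(k=7)
  f(k=6)
    f(k=5)
      f(k=4)
        f(k=3)
          f(k=2)
            f(k=1)
            -> return 1
          -> return 2
        -> return 6
      -> return 24
    -> return 120
  -> return 720
-> return 5040

Final answer: 5040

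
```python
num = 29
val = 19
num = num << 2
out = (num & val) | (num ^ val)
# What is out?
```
Trace:
  num=29
  num=29, val=19
  num=116, val=19
  num=116, val=19, out=119

Final answer: 119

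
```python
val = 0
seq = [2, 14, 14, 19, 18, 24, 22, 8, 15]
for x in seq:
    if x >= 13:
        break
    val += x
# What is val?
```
Trace:
  val=0
  val=2, x=2
  val=2, x=14

Final answer: 2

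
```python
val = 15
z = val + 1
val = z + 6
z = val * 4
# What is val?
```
Trace:
  val=15
  val=15, z=16
  val=22, z=16
  val=22, z=88

Final answer: 22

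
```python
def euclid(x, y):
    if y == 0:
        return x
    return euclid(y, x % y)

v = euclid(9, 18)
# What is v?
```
Call trace:
euclid(x=9, y=18)
  euclid(x=18, y=9)
    euclid(x=9, y=0)
    -> return 9
  -> return 9
-> return 9

Final answer: 9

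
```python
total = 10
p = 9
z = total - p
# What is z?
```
Trace:
  total=10
  total=10, p=9
  total=10, p=9, z=1

Final answer: 1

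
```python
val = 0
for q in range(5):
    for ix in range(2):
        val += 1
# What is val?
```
Trace:
  val=0
  val=1, q=0, ix=0
  val=2, q=0, ix=1
  val=3, q=1, ix=0
  val=4, q=1, ix=1
  val=5, q=2, ix=0
  val=6, q=2, ix=1
  val=7, q=3, ix=0
  val=8, q=3, ix=1
  val=9, q=4, ix=0
  val=10, q=4, ix=1

Final answer: 10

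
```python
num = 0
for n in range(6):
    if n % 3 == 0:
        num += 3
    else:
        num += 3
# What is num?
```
Trace:
  num=0
  num=3, n=0
  num=6, n=1
  num=9, n=2
  num=12, n=3
  num=15, n=4
  num=18, n=5

Final answer: 18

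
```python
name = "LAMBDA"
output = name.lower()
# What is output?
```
Trace:
  name='LAMBDA'
  name='LAMBDA', output='lambda'

Final answer: 'lambda'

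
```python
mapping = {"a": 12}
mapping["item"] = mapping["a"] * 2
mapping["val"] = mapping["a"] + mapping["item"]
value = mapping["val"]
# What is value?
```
Trace:
  mapping={'a': 12}
  mapping={'a': 12, 'item': 24}
  mapping={'a': 12, 'item': 24, 'val': 36}
  mapping={'a': 12, 'item': 24, 'val': 36}, value=36

Final answer: 36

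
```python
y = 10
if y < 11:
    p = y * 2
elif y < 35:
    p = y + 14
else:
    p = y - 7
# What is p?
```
Trace:
  y=10
  y=10, p=20

Final answer: 20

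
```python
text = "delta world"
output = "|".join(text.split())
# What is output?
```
Trace:
  text='delta world'
  text='delta world', output='delta|world'

Final answer: 'delta|world'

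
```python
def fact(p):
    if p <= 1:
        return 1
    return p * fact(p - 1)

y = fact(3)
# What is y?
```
Call trace:
fact(p=3)
  fact(p=2)
    fact(p=1)
    -> return 1
  -> return 2
-> return 6

Final answer: 6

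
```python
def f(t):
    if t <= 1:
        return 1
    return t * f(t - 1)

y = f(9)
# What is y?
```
Call trace:
f(t=9)
  f(t=8)
    f(t=7)
      f(t=6)
        f(t=5)
          f(t=4)
            f(t=3)
              f(t=2)
                f(t=1)
                -> return 1
              -> return 2
            -> return 6
          -> return 24
        -> return 120
      -> return 720
    -> return 5040
  -> return 40320
-> return 362880

Final answer: 362880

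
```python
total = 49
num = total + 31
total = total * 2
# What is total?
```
Trace:
  total=49
  total=49, num=80
  total=98, num=80

Final answer: 98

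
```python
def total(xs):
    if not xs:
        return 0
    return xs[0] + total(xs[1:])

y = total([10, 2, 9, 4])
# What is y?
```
Call trace:
total(xs=[10, 2, 9, 4])
  total(xs=[2, 9, 4])
    total(xs=[9, 4])
      total(xs=[4])
        total(xs=[])
        -> return 0
      -> return 4
    -> return 13
  -> return 15
-> return 25

Final answer: 25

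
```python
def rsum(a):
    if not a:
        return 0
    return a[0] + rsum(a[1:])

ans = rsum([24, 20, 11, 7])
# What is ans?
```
Call trace:
rsum(a=[24, 20, 11, 7])
  rsum(a=[20, 11, 7])
    rsum(a=[11, 7])
      rsum(a=[7])
        rsum(a=[])
        -> return 0
      -> return 7
    -> return 18
  -> return 38
-> return 62

Final answer: 62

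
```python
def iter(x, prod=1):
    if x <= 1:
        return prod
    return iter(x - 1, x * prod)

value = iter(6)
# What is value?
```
Call trace:
iter(x=6, prod=1)
  iter(x=5, prod=6)
    iter(x=4, prod=30)
      iter(x=3, prod=120)
        iter(x=2, prod=360)
          iter(x=1, prod=720)
          -> return 720
        -> return 720
      -> return 720
    -> return 720
  -> return 720
-> return 720

Final answer: 720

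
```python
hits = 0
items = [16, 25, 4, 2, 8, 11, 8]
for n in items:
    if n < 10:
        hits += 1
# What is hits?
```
Trace:
  hits=0
  hits=0, n=16
  hits=0, n=25
  hits=1, n=4
  hits=2, n=2
  hits=3, n=8
  hits=3, n=11
  hits=4, n=8

Final answer: 4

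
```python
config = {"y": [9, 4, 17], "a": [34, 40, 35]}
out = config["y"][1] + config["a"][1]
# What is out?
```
Trace:
  config={'y': [9, 4, 17], 'a': [34, 40, 35]}
  config={'y': [9, 4, 17], 'a': [34, 40, 35]}, out=44

Final answer: 44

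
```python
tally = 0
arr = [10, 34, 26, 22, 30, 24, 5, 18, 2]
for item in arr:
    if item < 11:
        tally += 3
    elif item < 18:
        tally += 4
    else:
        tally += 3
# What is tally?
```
Trace:
  tally=0
  tally=3, item=10
  tally=6, item=34
  tally=9, item=26
  tally=12, item=22
  tally=15, item=30
  tally=18, item=24
  tally=21, item=5
  tally=24, item=18
  tally=27, item=2

Final answer: 27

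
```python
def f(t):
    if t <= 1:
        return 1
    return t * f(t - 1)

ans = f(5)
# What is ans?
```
Call trace:
f(t=5)
  f(t=4)
    f(t=3)
      f(t=2)
        f(t=1)
        -> return 1
      -> return 2
    -> return 6
  -> return 24
-> return 120

Final answer: 120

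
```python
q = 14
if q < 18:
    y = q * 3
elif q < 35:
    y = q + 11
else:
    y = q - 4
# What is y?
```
Trace:
  q=14
  q=14, y=42

Final answer: 42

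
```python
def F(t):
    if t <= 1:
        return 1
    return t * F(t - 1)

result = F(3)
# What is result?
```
Call trace:
F(t=3)
  F(t=2)
    F(t=1)
    -> return 1
  -> return 2
-> return 6

Final answer: 6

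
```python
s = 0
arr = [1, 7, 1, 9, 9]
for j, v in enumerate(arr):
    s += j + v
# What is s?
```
Trace:
  s=0
  s=1, j=0, v=1
  s=9, j=1, v=7
  s=12, j=2, v=1
  s=24, j=3, v=9
  s=37, j=4, v=9

Final answer: 37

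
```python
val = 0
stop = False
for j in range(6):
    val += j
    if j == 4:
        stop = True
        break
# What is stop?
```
Trace:
  val=0
  val=0, stop=False
  val=0, stop=False, j=0
  val=1, stop=False, j=1
  val=3, stop=False, j=2
  val=6, stop=False, j=3
  val=10, stop=True, j=4

Final answer: True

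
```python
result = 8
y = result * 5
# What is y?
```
Trace:
  result=8
  result=8, y=40

Final answer: 40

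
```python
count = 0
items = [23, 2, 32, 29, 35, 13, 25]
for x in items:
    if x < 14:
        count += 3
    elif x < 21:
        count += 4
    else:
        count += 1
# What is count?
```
Trace:
  count=0
  count=1, x=23
  count=4, x=2
  count=5, x=32
  count=6, x=29
  count=7, x=35
  count=10, x=13
  count=11, x=25

Final answer: 11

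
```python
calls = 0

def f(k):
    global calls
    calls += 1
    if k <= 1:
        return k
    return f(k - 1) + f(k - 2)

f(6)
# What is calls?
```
Call trace (a repeated sub-call is expanded the first time; later identical calls just restate its return value):
f(k=6)
  f(k=5)
    f(k=4)
      f(k=3)
        f(k=2)
          f(k=1)
          -> return 1
          f(k=0)
          -> return 0
        -> return 1
        f(k=1)
        -> return 1
      -> return 2
      f(k=2) -> return 1  (same call as traced above)
    -> return 3
    f(k=3) -> return 2  (same call as traced above)
  -> return 5
  f(k=4) -> return 3  (same call as traced above)
-> return 8

calls is incremented once per call, so count the calls in each subtree. Let C(k) = number of calls made by f(k).
C(0) = C(1) = 1 (base case, no recursion); C(k) = 1 + C(k - 1) + C(k - 2) otherwise.
C(2) = 1 + C(1) + C(0) = 1 + 1 + 1 = 3
C(3) = 1 + C(2) + C(1) = 1 + 3 + 1 = 5
C(4) = 1 + C(3) + C(2) = 1 + 5 + 3 = 9
C(5) = 1 + C(4) + C(3) = 1 + 9 + 5 = 15
C(6) = 1 + C(5) + C(4) = 1 + 15 + 9 = 25
calls = C(6) = 25

Final answer: 25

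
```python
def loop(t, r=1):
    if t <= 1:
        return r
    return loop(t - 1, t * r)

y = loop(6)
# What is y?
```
Call trace:
loop(t=6, r=1)
  loop(t=5, r=6)
    loop(t=4, r=30)
      loop(t=3, r=120)
        loop(t=2, r=360)
          loop(t=1, r=720)
          -> return 720
        -> return 720
      -> return 720
    -> return 720
  -> return 720
-> return 720

Final answer: 720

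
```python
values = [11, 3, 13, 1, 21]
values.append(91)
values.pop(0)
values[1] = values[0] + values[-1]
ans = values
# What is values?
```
Trace:
  values=[11, 3, 13, 1, 21]
  values=[11, 3, 13, 1, 21, 91]
  values=[3, 13, 1, 21, 91]
  values=[3, 94, 1, 21, 91]
  values=[3, 94, 1, 21, 91], ans=[3, 94, 1, 21, 91]

Final answer: [3, 94, 1, 21, 91]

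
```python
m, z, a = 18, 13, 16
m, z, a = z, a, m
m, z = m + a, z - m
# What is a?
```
Trace:
  m=18, z=13, a=16
  m=13, z=16, a=18
  m=31, z=3, a=18

Final answer: 18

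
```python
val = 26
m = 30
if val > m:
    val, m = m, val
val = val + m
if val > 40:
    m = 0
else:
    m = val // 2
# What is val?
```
Trace:
  val=26
  val=26, m=30
  val=26, m=30
  val=56, m=30
  val=56, m=0

Final answer: 56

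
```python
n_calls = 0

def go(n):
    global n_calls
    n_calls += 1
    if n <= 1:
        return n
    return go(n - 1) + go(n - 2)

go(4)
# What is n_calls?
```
Call trace (a repeated sub-call is expanded the first time; later identical calls just restate its return value):
go(n=4)
  go(n=3)
    go(n=2)
      go(n=1)
      -> return 1
      go(n=0)
      -> return 0
    -> return 1
    go(n=1)
    -> return 1
  -> return 2
  go(n=2) -> return 1  (same call as traced above)
-> return 3

n_calls is incremented once per call, so count the calls in each subtree. Let C(n) = number of calls made by go(n).
C(0) = C(1) = 1 (base case, no recursion); C(n) = 1 + C(n - 1) + C(n - 2) otherwise.
C(2) = 1 + C(1) + C(0) = 1 + 1 + 1 = 3
C(3) = 1 + C(2) + C(1) = 1 + 3 + 1 = 5
C(4) = 1 + C(3) + C(2) = 1 + 5 + 3 = 9
n_calls = C(4) = 9

Final answer: 9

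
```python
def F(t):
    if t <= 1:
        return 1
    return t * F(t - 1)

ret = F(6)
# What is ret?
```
Call trace:
F(t=6)
  F(t=5)
    F(t=4)
      F(t=3)
        F(t=2)
          F(t=1)
          -> return 1
        -> return 2
      -> return 6
    -> return 24
  -> return 120
-> return 720

Final answer: 720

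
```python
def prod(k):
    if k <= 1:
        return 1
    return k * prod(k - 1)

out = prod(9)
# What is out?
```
Call trace:
prod(k=9)
  prod(k=8)
    prod(k=7)
      prod(k=6)
        prod(k=5)
          prod(k=4)
            prod(k=3)
              prod(k=2)
                prod(k=1)
                -> return 1
              -> return 2
            -> return 6
          -> return 24
        -> return 120
      -> return 720
    -> return 5040
  -> return 40320
-> return 362880

Final answer: 362880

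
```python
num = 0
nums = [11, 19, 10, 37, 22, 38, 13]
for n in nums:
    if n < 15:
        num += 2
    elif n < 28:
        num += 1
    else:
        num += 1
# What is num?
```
Trace:
  num=0
  num=2, n=11
  num=3, n=19
  num=5, n=10
  num=6, n=37
  num=7, n=22
  num=8, n=38
  num=10, n=13

Final answer: 10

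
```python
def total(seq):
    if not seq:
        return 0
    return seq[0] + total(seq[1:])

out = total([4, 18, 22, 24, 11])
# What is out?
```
Call trace:
total(seq=[4, 18, 22, 24, 11])
  total(seq=[18, 22, 24, 11])
    total(seq=[22, 24, 11])
      total(seq=[24, 11])
        total(seq=[11])
          total(seq=[])
          -> return 0
        -> return 11
      -> return 35
    -> return 57
  -> return 75
-> return 79

Final answer: 79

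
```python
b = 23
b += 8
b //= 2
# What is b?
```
Trace:
  b=23
  b=31
  b=15

Final answer: 15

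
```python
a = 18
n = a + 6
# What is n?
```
Trace:
  a=18
  a=18, n=24

Final answer: 24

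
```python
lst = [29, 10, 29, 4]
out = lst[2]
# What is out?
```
Trace:
  lst=[29, 10, 29, 4]
  lst=[29, 10, 29, 4], out=29

Final answer: 29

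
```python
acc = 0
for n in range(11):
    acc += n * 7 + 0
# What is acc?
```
Trace:
  acc=0
  acc=0, n=0
  acc=7, n=1
  acc=21, n=2
  acc=42, n=3
  acc=70, n=4
  acc=105, n=5
  acc=147, n=6
  acc=196, n=7
  acc=252, n=8
  acc=315, n=9
  acc=385, n=10

Final answer: 385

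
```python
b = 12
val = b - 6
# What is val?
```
Trace:
  b=12
  b=12, val=6

Final answer: 6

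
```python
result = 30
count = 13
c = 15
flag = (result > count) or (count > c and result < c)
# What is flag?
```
Trace:
  result=30
  result=30, count=13
  result=30, count=13, c=15
  result=30, count=13, c=15, flag=True

Final answer: True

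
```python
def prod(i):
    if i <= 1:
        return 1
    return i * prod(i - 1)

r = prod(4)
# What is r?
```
Call trace:
prod(i=4)
  prod(i=3)
    prod(i=2)
      prod(i=1)
      -> return 1
    -> return 2
  -> return 6
-> return 24

Final answer: 24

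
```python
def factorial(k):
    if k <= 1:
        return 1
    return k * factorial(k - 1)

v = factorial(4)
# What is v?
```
Call trace:
factorial(k=4)
  factorial(k=3)
    factorial(k=2)
      factorial(k=1)
      -> return 1
    -> return 2
  -> return 6
-> return 24

Final answer: 24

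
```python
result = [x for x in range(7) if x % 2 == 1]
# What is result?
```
Trace:
  x=0
  x=1
  x=2
  x=3
  x=4
  x=5
  x=6
  result=[1, 3, 5]

Final answer: [1, 3, 5]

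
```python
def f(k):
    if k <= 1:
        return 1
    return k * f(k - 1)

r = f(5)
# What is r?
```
Call trace:
f(k=5)
  f(k=4)
    f(k=3)
      f(k=2)
        f(k=1)
        -> return 1
      -> return 2
    -> return 6
  -> return 24
-> return 120

Final answer: 120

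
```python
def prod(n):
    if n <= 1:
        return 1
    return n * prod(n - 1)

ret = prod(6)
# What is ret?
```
Call trace:
prod(n=6)
  prod(n=5)
    prod(n=4)
      prod(n=3)
        prod(n=2)
          prod(n=1)
          -> return 1
        -> return 2
      -> return 6
    -> return 24
  -> return 120
-> return 720

Final answer: 720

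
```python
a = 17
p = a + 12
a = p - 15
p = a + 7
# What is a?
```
Trace:
  a=17
  a=17, p=29
  a=14, p=29
  a=14, p=21

Final answer: 14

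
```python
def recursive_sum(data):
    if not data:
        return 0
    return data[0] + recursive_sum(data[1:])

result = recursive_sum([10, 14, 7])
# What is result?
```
Call trace:
recursive_sum(data=[10, 14, 7])
  recursive_sum(data=[14, 7])
    recursive_sum(data=[7])
      recursive_sum(data=[])
      -> return 0
    -> return 7
  -> return 21
-> return 31

Final answer: 31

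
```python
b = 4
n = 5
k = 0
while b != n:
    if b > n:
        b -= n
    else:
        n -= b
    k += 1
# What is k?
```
Trace:
  b=4
  b=4, n=5
  b=4, n=5, k=0
  b=4, n=1, k=1
  b=3, n=1, k=2
  b=2, n=1, k=3
  b=1, n=1, k=4

Final answer: 4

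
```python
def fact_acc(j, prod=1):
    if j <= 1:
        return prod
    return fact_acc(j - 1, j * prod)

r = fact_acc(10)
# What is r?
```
Call trace:
fact_acc(j=10, prod=1)
  fact_acc(j=9, prod=10)
    fact_acc(j=8, prod=90)
      fact_acc(j=7, prod=720)
        fact_acc(j=6, prod=5040)
          fact_acc(j=5, prod=30240)
            fact_acc(j=4, prod=151200)
              fact_acc(j=3, prod=604800)
                fact_acc(j=2, prod=1814400)
                  fact_acc(j=1, prod=3628800)
                  -> return 3628800
                -> return 3628800
              -> return 3628800
            -> return 3628800
          -> return 3628800
        -> return 3628800
      -> return 3628800
    -> return 3628800
  -> return 3628800
-> return 3628800

Final answer: 3628800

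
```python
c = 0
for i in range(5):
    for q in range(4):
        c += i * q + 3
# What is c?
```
Trace:
  c=0
  c=3, i=0, q=0
  c=6, i=0, q=1
  c=9, i=0, q=2
  c=12, i=0, q=3
  c=15, i=1, q=0
  c=19, i=1, q=1
  c=24, i=1, q=2
  c=30, i=1, q=3
  c=33, i=2, q=0
  c=38, i=2, q=1
  c=45, i=2, q=2
  c=54, i=2, q=3
  c=57, i=3, q=0
  c=63, i=3, q=1
  c=72, i=3, q=2
  c=84, i=3, q=3
  c=87, i=4, q=0
  c=94, i=4, q=1
  c=105, i=4, q=2
  c=120, i=4, q=3

Final answer: 120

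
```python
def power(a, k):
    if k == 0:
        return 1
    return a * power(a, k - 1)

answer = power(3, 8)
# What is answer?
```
Call trace:
power(a=3, k=8)
  power(a=3, k=7)
    power(a=3, k=6)
      power(a=3, k=5)
        power(a=3, k=4)
          power(a=3, k=3)
            power(a=3, k=2)
              power(a=3, k=1)
                power(a=3, k=0)
                -> return 1
              -> return 3
            -> return 9
          -> return 27
        -> return 81
      -> return 243
    -> return 729
  -> return 2187
-> return 6561

Final answer: 6561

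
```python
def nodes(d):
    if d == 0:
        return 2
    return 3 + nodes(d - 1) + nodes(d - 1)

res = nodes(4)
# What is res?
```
Call trace (a repeated sub-call is expanded the first time; later identical calls just restate its return value):
nodes(d=4)
  nodes(d=3)
    nodes(d=2)
      nodes(d=1)
        nodes(d=0)
        -> return 2
        nodes(d=0)
        -> return 2
      -> return 7
      nodes(d=1) -> return 7  (same call as traced above)
    -> return 17
    nodes(d=2) -> return 17  (same call as traced above)
  -> return 37
  nodes(d=3) -> return 37  (same call as traced above)
-> return 77

Final answer: 77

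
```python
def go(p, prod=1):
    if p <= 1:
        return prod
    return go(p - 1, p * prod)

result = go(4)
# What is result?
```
Call trace:
go(p=4, prod=1)
  go(p=3, prod=4)
    go(p=2, prod=12)
      go(p=1, prod=24)
      -> return 24
    -> return 24
  -> return 24
-> return 24

Final answer: 24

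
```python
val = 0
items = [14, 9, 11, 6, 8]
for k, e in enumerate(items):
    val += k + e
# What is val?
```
Trace:
  val=0
  val=14, k=0, e=14
  val=24, k=1, e=9
  val=37, k=2, e=11
  val=46, k=3, e=6
  val=58, k=4, e=8

Final answer: 58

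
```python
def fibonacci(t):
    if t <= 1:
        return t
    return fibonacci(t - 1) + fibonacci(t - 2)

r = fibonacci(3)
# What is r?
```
Call trace:
fibonacci(t=3)
  fibonacci(t=2)
    fibonacci(t=1)
    -> return 1
    fibonacci(t=0)
    -> return 0
  -> return 1
  fibonacci(t=1)
  -> return 1
-> return 2

Final answer: 2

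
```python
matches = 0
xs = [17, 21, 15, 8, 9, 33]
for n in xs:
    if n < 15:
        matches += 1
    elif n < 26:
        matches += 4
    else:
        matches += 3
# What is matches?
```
Trace:
  matches=0
  matches=4, n=17
  matches=8, n=21
  matches=12, n=15
  matches=13, n=8
  matches=14, n=9
  matches=17, n=33

Final answer: 17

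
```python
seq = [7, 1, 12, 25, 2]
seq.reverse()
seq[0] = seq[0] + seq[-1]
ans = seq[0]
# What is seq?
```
Trace:
  seq=[7, 1, 12, 25, 2]
  seq=[2, 25, 12, 1, 7]
  seq=[9, 25, 12, 1, 7]
  seq=[9, 25, 12, 1, 7], ans=9

Final answer: [9, 25, 12, 1, 7]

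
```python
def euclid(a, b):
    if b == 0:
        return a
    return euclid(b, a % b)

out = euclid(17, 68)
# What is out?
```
Call trace:
euclid(a=17, b=68)
  euclid(a=68, b=17)
    euclid(a=17, b=0)
    -> return 17
  -> return 17
-> return 17

Final answer: 17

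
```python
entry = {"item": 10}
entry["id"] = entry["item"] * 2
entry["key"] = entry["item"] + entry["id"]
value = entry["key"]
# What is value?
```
Trace:
  entry={'item': 10}
  entry={'item': 10, 'id': 20}
  entry={'item': 10, 'id': 20, 'key': 30}
  entry={'item': 10, 'id': 20, 'key': 30}, value=30

Final answer: 30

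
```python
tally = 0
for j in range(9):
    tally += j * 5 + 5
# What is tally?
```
Trace:
  tally=0
  tally=5, j=0
  tally=15, j=1
  tally=30, j=2
  tally=50, j=3
  tally=75, j=4
  tally=105, j=5
  tally=140, j=6
  tally=180, j=7
  tally=225, j=8

Final answer: 225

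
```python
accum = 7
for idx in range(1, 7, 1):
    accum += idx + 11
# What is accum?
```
Trace:
  accum=7
  accum=19, idx=1
  accum=32, idx=2
  accum=46, idx=3
  accum=61, idx=4
  accum=77, idx=5
  accum=94, idx=6

Final answer: 94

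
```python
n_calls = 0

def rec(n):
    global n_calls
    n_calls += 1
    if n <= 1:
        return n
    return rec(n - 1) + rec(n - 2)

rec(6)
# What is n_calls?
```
Call trace (a repeated sub-call is expanded the first time; later identical calls just restate its return value):
rec(n=6)
  rec(n=5)
    rec(n=4)
      rec(n=3)
        rec(n=2)
          rec(n=1)
          -> return 1
          rec(n=0)
          -> return 0
        -> return 1
        rec(n=1)
        -> return 1
      -> return 2
      rec(n=2) -> return 1  (same call as traced above)
    -> return 3
    rec(n=3) -> return 2  (same call as traced above)
  -> return 5
  rec(n=4) -> return 3  (same call as traced above)
-> return 8

n_calls is incremented once per call, so count the calls in each subtree. Let C(n) = number of calls made by rec(n).
C(0) = C(1) = 1 (base case, no recursion); C(n) = 1 + C(n - 1) + C(n - 2) otherwise.
C(2) = 1 + C(1) + C(0) = 1 + 1 + 1 = 3
C(3) = 1 + C(2) + C(1) = 1 + 3 + 1 = 5
C(4) = 1 + C(3) + C(2) = 1 + 5 + 3 = 9
C(5) = 1 + C(4) + C(3) = 1 + 9 + 5 = 15
C(6) = 1 + C(5) + C(4) = 1 + 15 + 9 = 25
n_calls = C(6) = 25

Final answer: 25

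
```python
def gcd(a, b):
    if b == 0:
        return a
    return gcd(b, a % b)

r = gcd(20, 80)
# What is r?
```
Call trace:
gcd(a=20, b=80)
  gcd(a=80, b=20)
    gcd(a=20, b=0)
    -> return 20
  -> return 20
-> return 20

Final answer: 20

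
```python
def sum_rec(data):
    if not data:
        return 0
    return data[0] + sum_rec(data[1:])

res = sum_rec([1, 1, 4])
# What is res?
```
Call trace:
sum_rec(data=[1, 1, 4])
  sum_rec(data=[1, 4])
    sum_rec(data=[4])
      sum_rec(data=[])
      -> return 0
    -> return 4
  -> return 5
-> return 6

Final answer: 6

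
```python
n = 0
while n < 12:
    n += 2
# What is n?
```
Trace:
  n=0
  n=2
  n=4
  n=6
  n=8
  n=10
  n=12

Final answer: 12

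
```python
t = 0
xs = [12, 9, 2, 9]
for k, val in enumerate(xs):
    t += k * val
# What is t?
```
Trace:
  t=0
  t=0, k=0, val=12
  t=9, k=1, val=9
  t=13, k=2, val=2
  t=40, k=3, val=9

Final answer: 40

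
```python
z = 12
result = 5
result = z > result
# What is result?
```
Trace:
  z=12
  z=12, result=5
  z=12, result=True

Final answer: True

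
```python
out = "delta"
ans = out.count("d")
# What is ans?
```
Trace:
  out='delta'
  out='delta', ans=1

Final answer: 1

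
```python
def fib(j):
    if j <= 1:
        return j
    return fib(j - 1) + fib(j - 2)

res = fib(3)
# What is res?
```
Call trace:
fib(j=3)
  fib(j=2)
    fib(j=1)
    -> return 1
    fib(j=0)
    -> return 0
  -> return 1
  fib(j=1)
  -> return 1
-> return 2

Final answer: 2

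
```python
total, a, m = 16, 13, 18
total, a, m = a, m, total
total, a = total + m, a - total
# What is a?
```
Trace:
  total=16, a=13, m=18
  total=13, a=18, m=16
  total=29, a=5, m=16

Final answer: 5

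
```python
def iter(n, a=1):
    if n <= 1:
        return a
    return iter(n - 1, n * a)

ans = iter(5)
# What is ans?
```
Call trace:
iter(n=5, a=1)
  iter(n=4, a=5)
    iter(n=3, a=20)
      iter(n=2, a=60)
        iter(n=1, a=120)
        -> return 120
      -> return 120
    -> return 120
  -> return 120
-> return 120

Final answer: 120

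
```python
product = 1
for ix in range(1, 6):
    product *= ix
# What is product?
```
Trace:
  product=1
  product=1, ix=1
  product=2, ix=2
  product=6, ix=3
  product=24, ix=4
  product=120, ix=5

Final answer: 120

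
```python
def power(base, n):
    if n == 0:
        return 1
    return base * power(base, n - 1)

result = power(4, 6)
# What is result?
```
Call trace:
power(base=4, n=6)
  power(base=4, n=5)
    power(base=4, n=4)
      power(base=4, n=3)
        power(base=4, n=2)
          power(base=4, n=1)
            power(base=4, n=0)
            -> return 1
          -> return 4
        -> return 16
      -> return 64
    -> return 256
  -> return 1024
-> return 4096

Final answer: 4096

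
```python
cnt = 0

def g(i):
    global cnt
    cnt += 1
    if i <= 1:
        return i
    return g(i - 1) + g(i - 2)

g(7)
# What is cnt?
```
Call trace (a repeated sub-call is expanded the first time; later identical calls just restate its return value):
g(i=7)
  g(i=6)
    g(i=5)
      g(i=4)
        g(i=3)
          g(i=2)
            g(i=1)
            -> return 1
            g(i=0)
            -> return 0
          -> return 1
          g(i=1)
          -> return 1
        -> return 2
        g(i=2) -> return 1  (same call as traced above)
      -> return 3
      g(i=3) -> return 2  (same call as traced above)
    -> return 5
    g(i=4) -> return 3  (same call as traced above)
  -> return 8
  g(i=5) -> return 5  (same call as traced above)
-> return 13

cnt is incremented once per call, so count the calls in each subtree. Let C(i) = number of calls made by g(i).
C(0) = C(1) = 1 (base case, no recursion); C(i) = 1 + C(i - 1) + C(i - 2) otherwise.
C(2) = 1 + C(1) + C(0) = 1 + 1 + 1 = 3
C(3) = 1 + C(2) + C(1) = 1 + 3 + 1 = 5
C(4) = 1 + C(3) + C(2) = 1 + 5 + 3 = 9
C(5) = 1 + C(4) + C(3) = 1 + 9 + 5 = 15
C(6) = 1 + C(5) + C(4) = 1 + 15 + 9 = 25
C(7) = 1 + C(6) + C(5) = 1 + 25 + 15 = 41
cnt = C(7) = 41

Final answer: 41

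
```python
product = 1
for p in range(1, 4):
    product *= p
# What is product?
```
Trace:
  product=1
  product=1, p=1
  product=2, p=2
  product=6, p=3

Final answer: 6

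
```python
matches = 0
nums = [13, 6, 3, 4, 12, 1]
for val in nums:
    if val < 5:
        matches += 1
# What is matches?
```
Trace:
  matches=0
  matches=0, val=13
  matches=0, val=6
  matches=1, val=3
  matches=2, val=4
  matches=2, val=12
  matches=3, val=1

Final answer: 3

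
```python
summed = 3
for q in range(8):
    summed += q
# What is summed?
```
Trace:
  summed=3
  summed=3, q=0
  summed=4, q=1
  summed=6, q=2
  summed=9, q=3
  summed=13, q=4
  summed=18, q=5
  summed=24, q=6
  summed=31, q=7

Final answer: 31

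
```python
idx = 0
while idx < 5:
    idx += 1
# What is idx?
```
Trace:
  idx=0
  idx=1
  idx=2
  idx=3
  idx=4
  idx=5

Final answer: 5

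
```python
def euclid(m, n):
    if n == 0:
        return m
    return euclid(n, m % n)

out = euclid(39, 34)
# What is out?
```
Call trace:
euclid(m=39, n=34)
  euclid(m=34, n=5)
    euclid(m=5, n=4)
      euclid(m=4, n=1)
        euclid(m=1, n=0)
        -> return 1
      -> return 1
    -> return 1
  -> return 1
-> return 1

Final answer: 1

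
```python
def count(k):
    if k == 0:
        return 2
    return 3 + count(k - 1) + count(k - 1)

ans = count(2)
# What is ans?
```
Call trace (a repeated sub-call is expanded the first time; later identical calls just restate its return value):
count(k=2)
  count(k=1)
    count(k=0)
    -> return 2
    count(k=0)
    -> return 2
  -> return 7
  count(k=1) -> return 7  (same call as traced above)
-> return 17

Final answer: 17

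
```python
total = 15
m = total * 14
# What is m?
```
Trace:
  total=15
  total=15, m=210

Final answer: 210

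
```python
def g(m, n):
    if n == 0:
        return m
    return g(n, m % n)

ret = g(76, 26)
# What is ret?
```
Call trace:
g(m=76, n=26)
  g(m=26, n=24)
    g(m=24, n=2)
      g(m=2, n=0)
      -> return 2
    -> return 2
  -> return 2
-> return 2

Final answer: 2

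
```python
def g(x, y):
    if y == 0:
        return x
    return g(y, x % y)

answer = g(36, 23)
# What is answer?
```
Call trace:
g(x=36, y=23)
  g(x=23, y=13)
    g(x=13, y=10)
      g(x=10, y=3)
        g(x=3, y=1)
          g(x=1, y=0)
          -> return 1
        -> return 1
      -> return 1
    -> return 1
  -> return 1
-> return 1

Final answer: 1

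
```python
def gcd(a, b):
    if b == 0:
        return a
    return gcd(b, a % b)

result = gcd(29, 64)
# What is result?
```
Call trace:
gcd(a=29, b=64)
  gcd(a=64, b=29)
    gcd(a=29, b=6)
      gcd(a=6, b=5)
        gcd(a=5, b=1)
          gcd(a=1, b=0)
          -> return 1
        -> return 1
      -> return 1
    -> return 1
  -> return 1
-> return 1

Final answer: 1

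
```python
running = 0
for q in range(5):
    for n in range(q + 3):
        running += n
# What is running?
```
Trace:
  running=0
  running=0, q=0, n=0
  running=1, q=0, n=1
  running=3, q=0, n=2
  running=3, q=1, n=0
  running=4, q=1, n=1
  running=6, q=1, n=2
  running=9, q=1, n=3
  running=9, q=2, n=0
  running=10, q=2, n=1
  running=12, q=2, n=2
  running=15, q=2, n=3
  running=19, q=2, n=4
  running=19, q=3, n=0
  running=20, q=3, n=1
  running=22, q=3, n=2
  running=25, q=3, n=3
  running=29, q=3, n=4
  running=34, q=3, n=5
  running=34, q=4, n=0
  running=35, q=4, n=1
  running=37, q=4, n=2
  running=40, q=4, n=3
  running=44, q=4, n=4
  running=49, q=4, n=5
  running=55, q=4, n=6

Final answer: 55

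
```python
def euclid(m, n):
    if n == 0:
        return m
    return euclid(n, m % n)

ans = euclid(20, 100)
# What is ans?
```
Call trace:
euclid(m=20, n=100)
  euclid(m=100, n=20)
    euclid(m=20, n=0)
    -> return 20
  -> return 20
-> return 20

Final answer: 20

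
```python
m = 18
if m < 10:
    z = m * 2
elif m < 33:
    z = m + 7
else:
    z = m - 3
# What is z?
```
Trace:
  m=18
  m=18, z=25

Final answer: 25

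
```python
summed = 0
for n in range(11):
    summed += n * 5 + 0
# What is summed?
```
Trace:
  summed=0
  summed=0, n=0
  summed=5, n=1
  summed=15, n=2
  summed=30, n=3
  summed=50, n=4
  summed=75, n=5
  summed=105, n=6
  summed=140, n=7
  summed=180, n=8
  summed=225, n=9
  summed=275, n=10

Final answer: 275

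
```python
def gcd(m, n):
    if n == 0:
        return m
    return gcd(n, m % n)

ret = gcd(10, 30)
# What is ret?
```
Call trace:
gcd(m=10, n=30)
  gcd(m=30, n=10)
    gcd(m=10, n=0)
    -> return 10
  -> return 10
-> return 10

Final answer: 10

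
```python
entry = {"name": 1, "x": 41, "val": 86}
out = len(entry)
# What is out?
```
Trace:
  entry={'name': 1, 'x': 41, 'val': 86}
  entry={'name': 1, 'x': 41, 'val': 86}, out=3

Final answer: 3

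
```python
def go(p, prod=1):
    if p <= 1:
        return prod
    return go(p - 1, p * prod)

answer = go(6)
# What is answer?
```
Call trace:
go(p=6, prod=1)
  go(p=5, prod=6)
    go(p=4, prod=30)
      go(p=3, prod=120)
        go(p=2, prod=360)
          go(p=1, prod=720)
          -> return 720
        -> return 720
      -> return 720
    -> return 720
  -> return 720
-> return 720

Final answer: 720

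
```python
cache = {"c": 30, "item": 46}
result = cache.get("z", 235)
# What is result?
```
Trace:
  cache={'c': 30, 'item': 46}
  cache={'c': 30, 'item': 46}, result=235

Final answer: 235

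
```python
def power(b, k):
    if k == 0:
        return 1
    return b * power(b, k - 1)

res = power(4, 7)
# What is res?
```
Call trace:
power(b=4, k=7)
  power(b=4, k=6)
    power(b=4, k=5)
      power(b=4, k=4)
        power(b=4, k=3)
          power(b=4, k=2)
            power(b=4, k=1)
              power(b=4, k=0)
              -> return 1
            -> return 4
          -> return 16
        -> return 64
      -> return 256
    -> return 1024
  -> return 4096
-> return 16384

Final answer: 16384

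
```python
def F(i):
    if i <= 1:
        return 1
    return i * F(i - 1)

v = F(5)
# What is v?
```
Call trace:
F(i=5)
  F(i=4)
    F(i=3)
      F(i=2)
        F(i=1)
        -> return 1
      -> return 2
    -> return 6
  -> return 24
-> return 120

Final answer: 120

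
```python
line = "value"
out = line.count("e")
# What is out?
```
Trace:
  line='value'
  line='value', out=1

Final answer: 1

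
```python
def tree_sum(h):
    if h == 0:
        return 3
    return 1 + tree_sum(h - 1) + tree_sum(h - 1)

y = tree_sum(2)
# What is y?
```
Call trace (a repeated sub-call is expanded the first time; later identical calls just restate its return value):
tree_sum(h=2)
  tree_sum(h=1)
    tree_sum(h=0)
    -> return 3
    tree_sum(h=0)
    -> return 3
  -> return 7
  tree_sum(h=1) -> return 7  (same call as traced above)
-> return 15

Final answer: 15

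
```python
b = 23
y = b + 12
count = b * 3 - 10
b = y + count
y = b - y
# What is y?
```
Trace:
  b=23
  b=23, y=35
  b=23, y=35, count=59
  b=94, y=35, count=59
  b=94, y=59, count=59

Final answer: 59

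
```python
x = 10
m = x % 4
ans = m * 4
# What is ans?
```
Trace:
  x=10
  x=10, m=2
  x=10, m=2, ans=8

Final answer: 8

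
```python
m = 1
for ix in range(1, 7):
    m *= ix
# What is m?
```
Trace:
  m=1
  m=1, ix=1
  m=2, ix=2
  m=6, ix=3
  m=24, ix=4
  m=120, ix=5
  m=720, ix=6

Final answer: 720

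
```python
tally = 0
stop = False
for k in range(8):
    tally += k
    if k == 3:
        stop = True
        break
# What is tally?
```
Trace:
  tally=0
  tally=0, stop=False
  tally=0, stop=False, k=0
  tally=1, stop=False, k=1
  tally=3, stop=False, k=2
  tally=6, stop=True, k=3

Final answer: 6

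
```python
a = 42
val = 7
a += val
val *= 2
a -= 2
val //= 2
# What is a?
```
Trace:
  a=42
  a=42, val=7
  a=49, val=7
  a=49, val=14
  a=47, val=14
  a=47, val=7

Final answer: 47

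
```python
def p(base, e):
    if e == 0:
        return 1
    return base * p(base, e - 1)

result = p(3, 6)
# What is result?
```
Call trace:
p(base=3, e=6)
  p(base=3, e=5)
    p(base=3, e=4)
      p(base=3, e=3)
        p(base=3, e=2)
          p(base=3, e=1)
            p(base=3, e=0)
            -> return 1
          -> return 3
        -> return 9
      -> return 27
    -> return 81
  -> return 243
-> return 729

Final answer: 729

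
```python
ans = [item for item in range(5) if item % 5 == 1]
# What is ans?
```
Trace:
  item=0
  item=1
  item=2
  item=3
  item=4
  ans=[1]

Final answer: [1]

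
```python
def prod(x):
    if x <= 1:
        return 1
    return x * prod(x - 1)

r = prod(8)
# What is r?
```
Call trace:
prod(x=8)
  prod(x=7)
    prod(x=6)
      prod(x=5)
        prod(x=4)
          prod(x=3)
            prod(x=2)
              prod(x=1)
              -> return 1
            -> return 2
          -> return 6
        -> return 24
      -> return 120
    -> return 720
  -> return 5040
-> return 40320

Final answer: 40320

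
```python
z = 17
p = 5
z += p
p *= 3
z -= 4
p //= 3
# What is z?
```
Trace:
  z=17
  z=17, p=5
  z=22, p=5
  z=22, p=15
  z=18, p=15
  z=18, p=5

Final answer: 18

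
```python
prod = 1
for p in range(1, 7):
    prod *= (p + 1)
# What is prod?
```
Trace:
  prod=1
  prod=2, p=1
  prod=6, p=2
  prod=24, p=3
  prod=120, p=4
  prod=720, p=5
  prod=5040, p=6

Final answer: 5040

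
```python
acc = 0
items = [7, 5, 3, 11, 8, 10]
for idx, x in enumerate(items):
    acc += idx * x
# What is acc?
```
Trace:
  acc=0
  acc=0, idx=0, x=7
  acc=5, idx=1, x=5
  acc=11, idx=2, x=3
  acc=44, idx=3, x=11
  acc=76, idx=4, x=8
  acc=126, idx=5, x=10

Final answer: 126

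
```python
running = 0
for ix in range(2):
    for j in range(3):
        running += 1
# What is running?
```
Trace:
  running=0
  running=1, ix=0, j=0
  running=2, ix=0, j=1
  running=3, ix=0, j=2
  running=4, ix=1, j=0
  running=5, ix=1, j=1
  running=6, ix=1, j=2

Final answer: 6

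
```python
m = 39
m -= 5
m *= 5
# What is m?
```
Trace:
  m=39
  m=34
  m=170

Final answer: 170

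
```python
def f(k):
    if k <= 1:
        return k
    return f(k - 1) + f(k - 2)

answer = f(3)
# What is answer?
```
Call trace:
f(k=3)
  f(k=2)
    f(k=1)
    -> return 1
    f(k=0)
    -> return 0
  -> return 1
  f(k=1)
  -> return 1
-> return 2

Final answer: 2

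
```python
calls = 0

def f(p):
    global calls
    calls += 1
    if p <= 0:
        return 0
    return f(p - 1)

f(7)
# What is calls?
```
Call trace:
f(p=7)
  f(p=6)
    f(p=5)
      f(p=4)
        f(p=3)
          f(p=2)
            f(p=1)
              f(p=0)
              -> return 0
            -> return 0
          -> return 0
        -> return 0
      -> return 0
    -> return 0
  -> return 0
-> return 0

calls is incremented once per call. f is entered once for each p = 7, 6, 5, 4, 3, 2, 1, 0 (the p <= 0 call returns without recursing), i.e. 7 + 1 calls.
calls = 8

Final answer: 8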